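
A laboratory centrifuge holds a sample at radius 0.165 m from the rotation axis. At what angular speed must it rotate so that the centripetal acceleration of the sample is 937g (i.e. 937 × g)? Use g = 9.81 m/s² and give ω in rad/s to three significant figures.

Centripetal acceleration a_c = ω²r. Setting ω²r = 937g:
ω = √(937g / r) = √(937 × 9.81 / 0.165) = √55710 = 236.0 rad/s.

236 rad/s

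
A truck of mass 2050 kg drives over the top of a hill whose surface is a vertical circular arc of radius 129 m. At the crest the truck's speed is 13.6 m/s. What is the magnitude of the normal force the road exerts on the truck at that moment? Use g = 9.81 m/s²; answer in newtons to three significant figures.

At the crest the centripetal acceleration points downward (toward the centre of the arc), so mg − N = mv²/r.
N = m(g − v²/r) = 2050 × (9.81 − (13.6)²/129) = 2050 × (9.81 − 1.434) = 2050 × 8.376 = 17170 N.

17200 N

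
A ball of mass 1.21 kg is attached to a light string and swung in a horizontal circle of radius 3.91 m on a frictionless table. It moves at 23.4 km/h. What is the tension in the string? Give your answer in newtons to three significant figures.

v = 23.4 km/h = 23.4/3.6 = 6.500 m/s.
The tension is the only horizontal force, so it supplies the full centripetal force: T = m v²/r = 1.21 × (6.500)²/3.91 = 1.21 × 42.25/3.91 = 13.07 N.

13.1 N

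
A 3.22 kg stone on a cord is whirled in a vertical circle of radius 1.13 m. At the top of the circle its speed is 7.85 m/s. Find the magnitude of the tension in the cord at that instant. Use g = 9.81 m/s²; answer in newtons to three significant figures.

144 N

At the top, both T and the weight mg point inward (toward the centre), so T + mg = mv²/r.
T = m(v²/r − g) = 3.22 × ((7.85)²/1.13 − 9.81) = 3.22 × (54.53 − 9.81) = 3.22 × 44.72 = 144.0 N.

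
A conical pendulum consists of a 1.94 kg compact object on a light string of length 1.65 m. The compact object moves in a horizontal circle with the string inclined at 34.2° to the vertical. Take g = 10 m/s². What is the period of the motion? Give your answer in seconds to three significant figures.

2.32 s

r = L sinθ = 0.9274 m. From T sinθ = mω²r and T cosθ = mg: tanθ = ω²r/g, so ω² = g tanθ / r = g/(L cosθ).
ω = √(g/(L cosθ)) = √(10.0/(1.65 × 0.8271)) = √7.328 = 2.707 rad/s.
Period = 2π/ω = 2.321 s.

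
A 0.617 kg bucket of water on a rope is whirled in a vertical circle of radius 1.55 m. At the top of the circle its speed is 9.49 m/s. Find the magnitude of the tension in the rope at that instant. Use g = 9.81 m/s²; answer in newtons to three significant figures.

29.8 N

At the top, both T and the weight mg point inward (toward the centre), so T + mg = mv²/r.
T = m(v²/r − g) = 0.617 × ((9.49)²/1.55 − 9.81) = 0.617 × (58.10 − 9.81) = 0.617 × 48.29 = 29.80 N.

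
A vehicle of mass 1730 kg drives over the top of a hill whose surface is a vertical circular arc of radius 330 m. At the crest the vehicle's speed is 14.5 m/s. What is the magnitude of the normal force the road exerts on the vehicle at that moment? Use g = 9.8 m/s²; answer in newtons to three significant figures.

15900 N

At the crest the centripetal acceleration points downward (toward the centre of the arc), so mg − N = mv²/r.
N = m(g − v²/r) = 1730 × (9.8 − (14.5)²/330) = 1730 × (9.8 − 0.6371) = 1730 × 9.163 = 15850 N.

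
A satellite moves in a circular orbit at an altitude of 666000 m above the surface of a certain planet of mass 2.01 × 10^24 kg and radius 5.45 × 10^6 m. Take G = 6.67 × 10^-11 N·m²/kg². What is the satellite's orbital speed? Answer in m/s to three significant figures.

Orbital radius r = R + h = 5.45 × 10^6 + 666000 = 6.116 × 10^6 m.
Gravity supplies the centripetal force: G M m / r² = m v² / r, so v = √(GM/r).
v = √(6.67 × 10^-11 × 2.01 × 10^24 / 6.116 × 10^6) = √(2.192 × 10^7) = 4682 m/s.

4680 m/s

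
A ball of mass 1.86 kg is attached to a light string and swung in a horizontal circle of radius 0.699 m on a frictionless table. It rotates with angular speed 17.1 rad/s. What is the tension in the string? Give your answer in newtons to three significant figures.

v = ωr = 17.1 × 0.699 = 11.95 m/s.
The tension is the only horizontal force, so it supplies the full centripetal force: T = m v²/r = 1.86 × (11.95)²/0.699 = 1.86 × 142.9/0.699 = 380.2 N.

380 N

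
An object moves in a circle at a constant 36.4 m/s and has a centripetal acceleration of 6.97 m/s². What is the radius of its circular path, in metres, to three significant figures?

a_c = v²/r ⇒ r = v²/a_c = (36.4)²/6.97 = 1325/6.97 = 190.1 m.

190 m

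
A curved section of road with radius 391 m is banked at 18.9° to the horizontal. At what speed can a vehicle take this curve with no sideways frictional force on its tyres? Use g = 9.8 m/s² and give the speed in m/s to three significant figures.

On a frictionless banked curve, N sinθ = mv²/r and N cosθ = mg, so tanθ = v²/(rg).
v = √(r g tanθ) = √(391 × 9.8 × tan 18.9°) = √(391 × 9.8 × 0.3424) = √1312 = 36.22 m/s.

36.2 m/s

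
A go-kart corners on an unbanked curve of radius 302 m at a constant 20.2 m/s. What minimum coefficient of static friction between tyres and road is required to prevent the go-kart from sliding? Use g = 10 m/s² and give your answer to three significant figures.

Friction provides the centripetal force: μ_s m g = m v²/r, so μ_s = v²/(g r) = (20.20)²/(10.0 × 302) = 408.0/3020 = 0.1351.

0.135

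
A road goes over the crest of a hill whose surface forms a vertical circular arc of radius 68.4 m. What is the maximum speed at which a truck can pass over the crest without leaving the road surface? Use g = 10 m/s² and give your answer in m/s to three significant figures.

At the crest the centre of the circle is below the truck, so the net downward (centripetal) force is mg − N = mv²/r.
The truck leaves the road when N → 0, giving v_max = √(g r) = √(10.0 × 68.4) = 26.15 m/s.

26.2 m/s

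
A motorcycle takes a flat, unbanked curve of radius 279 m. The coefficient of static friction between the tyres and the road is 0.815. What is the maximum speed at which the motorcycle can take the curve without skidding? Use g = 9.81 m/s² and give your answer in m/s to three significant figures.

47.2 m/s

On a flat curve, static friction is the only horizontal force, so it must supply the full centripetal force: μ_s m g = m v²/r.
Mass cancels: v_max = √(μ_s g r) = √(0.815 × 9.81 × 279) = √2231 = 47.23 m/s.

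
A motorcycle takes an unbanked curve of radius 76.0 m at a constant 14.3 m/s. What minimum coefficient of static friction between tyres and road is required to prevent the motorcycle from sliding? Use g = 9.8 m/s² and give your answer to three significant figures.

Friction provides the centripetal force: μ_s m g = m v²/r, so μ_s = v²/(g r) = (14.30)²/(9.8 × 76.0) = 204.5/744.8 = 0.2746.

0.275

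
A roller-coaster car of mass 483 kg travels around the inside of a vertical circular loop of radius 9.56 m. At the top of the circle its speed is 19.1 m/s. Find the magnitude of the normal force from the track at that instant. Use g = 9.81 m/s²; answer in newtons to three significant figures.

13700 N

At the top, both N and the weight mg point inward (toward the centre), so N + mg = mv²/r.
N = m(v²/r − g) = 483 × ((19.1)²/9.56 − 9.81) = 483 × (38.16 − 9.81) = 483 × 28.35 = 13690 N.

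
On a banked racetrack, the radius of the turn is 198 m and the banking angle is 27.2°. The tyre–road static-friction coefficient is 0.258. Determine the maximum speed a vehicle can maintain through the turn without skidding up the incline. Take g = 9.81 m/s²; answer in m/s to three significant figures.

41.6 m/s

At the maximum speed, friction acts down the slope at its limiting value f = μN. Radially (horizontal, toward centre): N sinθ + μN cosθ = mv²/r. Vertically: N cosθ − μN sinθ = mg.
Dividing: v² = r g (sinθ + μcosθ)/(cosθ − μsinθ).
sinθ + μcosθ = 0.4571 + 0.258×0.8894 = 0.6866; cosθ − μsinθ = 0.8894 − 0.258×0.4571 = 0.7715.
v² = 198 × 9.81 × 0.6866/0.7715 = 1729 m²/s², so v = 41.58 m/s.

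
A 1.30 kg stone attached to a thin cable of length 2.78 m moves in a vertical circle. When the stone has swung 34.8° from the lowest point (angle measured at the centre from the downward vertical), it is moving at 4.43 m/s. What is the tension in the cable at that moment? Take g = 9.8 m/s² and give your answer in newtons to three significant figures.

Take the radial direction toward the centre of the circle as positive. The component of the weight along the string toward the centre is −mg cos φ (φ measured from the bottom), so Newton's second law along the string gives T − mg cos φ = m v²/r.
cos 34.8° = 0.8211, so T = m(v²/r + g cos φ) = 1.30 × ((4.43)²/2.78 + 9.8 × 0.8211) = 1.30 × (7.059 + (8.047)) = 1.30 × 15.11 = 19.64 N.

19.6 N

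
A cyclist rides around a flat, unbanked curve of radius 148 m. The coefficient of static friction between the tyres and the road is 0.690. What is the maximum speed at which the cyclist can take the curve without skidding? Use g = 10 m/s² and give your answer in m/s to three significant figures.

32.0 m/s

On a flat curve, static friction is the only horizontal force, so it must supply the full centripetal force: μ_s m g = m v²/r.
Mass cancels: v_max = √(μ_s g r) = √(0.690 × 10.0 × 148) = √1021 = 31.96 m/s.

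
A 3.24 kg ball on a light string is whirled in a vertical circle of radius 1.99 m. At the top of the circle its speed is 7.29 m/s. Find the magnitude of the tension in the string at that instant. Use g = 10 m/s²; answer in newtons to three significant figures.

At the top, both T and the weight mg point inward (toward the centre), so T + mg = mv²/r.
T = m(v²/r − g) = 3.24 × ((7.29)²/1.99 − 10.0) = 3.24 × (26.71 − 10.0) = 3.24 × 16.71 = 54.13 N.

54.1 N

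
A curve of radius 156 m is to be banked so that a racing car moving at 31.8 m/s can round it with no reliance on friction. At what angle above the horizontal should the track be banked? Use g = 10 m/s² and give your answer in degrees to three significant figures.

For a frictionless banked turn: horizontally N sinθ = mv²/r and vertically N cosθ = mg.
Dividing: tanθ = v²/(r g) = (31.8)²/(156 × 10.0) = 1011/1560 = 0.6482.
θ = arctan(0.6482) = 32.95°.

33.0°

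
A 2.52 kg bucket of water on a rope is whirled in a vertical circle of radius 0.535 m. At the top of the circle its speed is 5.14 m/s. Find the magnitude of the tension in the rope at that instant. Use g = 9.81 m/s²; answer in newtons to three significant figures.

99.7 N

At the top, both T and the weight mg point inward (toward the centre), so T + mg = mv²/r.
T = m(v²/r − g) = 2.52 × ((5.14)²/0.535 − 9.81) = 2.52 × (49.38 − 9.81) = 2.52 × 39.57 = 99.72 N.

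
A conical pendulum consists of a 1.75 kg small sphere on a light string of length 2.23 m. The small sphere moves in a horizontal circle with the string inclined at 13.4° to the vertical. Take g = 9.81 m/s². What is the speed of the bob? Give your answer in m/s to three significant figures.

1.10 m/s

The radius of the circle is r = L sinθ = 2.23 × sin 13.4° = 0.5168 m.
Horizontally T sinθ = mv²/r and vertically T cosθ = mg, so tanθ = v²/(rg).
v = √(r g tanθ) = √(0.5168 × 9.81 × 0.2382) = √1.208 = 1.099 m/s.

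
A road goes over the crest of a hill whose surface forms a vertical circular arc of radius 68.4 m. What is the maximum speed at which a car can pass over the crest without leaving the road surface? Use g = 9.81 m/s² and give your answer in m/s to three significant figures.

25.9 m/s

At the crest the centre of the circle is below the car, so the net downward (centripetal) force is mg − N = mv²/r.
The car leaves the road when N → 0, giving v_max = √(g r) = √(9.81 × 68.4) = 25.90 m/s.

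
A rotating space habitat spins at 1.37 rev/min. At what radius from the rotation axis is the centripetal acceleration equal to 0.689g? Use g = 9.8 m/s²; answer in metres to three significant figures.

ω = 1.37 rev/min × 2π/60 = 0.1435 rad/s.
a_c = ω²r = 0.689g ⇒ r = 0.689 × 9.8 / (0.1435)² = 6.752/0.02058 = 328.1 m.

328 m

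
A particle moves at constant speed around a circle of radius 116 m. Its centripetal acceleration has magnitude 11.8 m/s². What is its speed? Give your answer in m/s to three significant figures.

a_c = v²/r ⇒ v = √(a_c · r) = √(11.8 × 116) = √1369 = 37.00 m/s.

37.0 m/s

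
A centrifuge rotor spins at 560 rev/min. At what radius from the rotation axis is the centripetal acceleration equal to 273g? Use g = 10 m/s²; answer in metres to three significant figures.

0.794 m

ω = 560 rev/min × 2π/60 = 58.64 rad/s.
a_c = ω²r = 273g ⇒ r = 273 × 10.0 / (58.64)² = 2730/3439 = 0.7938 m.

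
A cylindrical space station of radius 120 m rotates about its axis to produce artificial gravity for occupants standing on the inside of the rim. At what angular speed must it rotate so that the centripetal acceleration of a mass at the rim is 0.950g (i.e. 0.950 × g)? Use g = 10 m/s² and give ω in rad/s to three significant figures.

0.281 rad/s

Centripetal acceleration a_c = ω²r. Setting ω²r = 0.950g:
ω = √(0.950g / r) = √(0.950 × 10.0 / 120) = √0.07917 = 0.2814 rad/s.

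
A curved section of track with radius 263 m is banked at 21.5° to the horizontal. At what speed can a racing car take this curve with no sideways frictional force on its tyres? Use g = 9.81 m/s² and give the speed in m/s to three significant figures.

On a frictionless banked curve, N sinθ = mv²/r and N cosθ = mg, so tanθ = v²/(rg).
v = √(r g tanθ) = √(263 × 9.81 × tan 21.5°) = √(263 × 9.81 × 0.3939) = √1016 = 31.88 m/s.

31.9 m/s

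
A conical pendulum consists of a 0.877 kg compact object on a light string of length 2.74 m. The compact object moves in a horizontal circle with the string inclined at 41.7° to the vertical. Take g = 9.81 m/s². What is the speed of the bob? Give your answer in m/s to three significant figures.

3.99 m/s

The radius of the circle is r = L sinθ = 2.74 × sin 41.7° = 1.823 m.
Horizontally T sinθ = mv²/r and vertically T cosθ = mg, so tanθ = v²/(rg).
v = √(r g tanθ) = √(1.823 × 9.81 × 0.8910) = √15.93 = 3.991 m/s.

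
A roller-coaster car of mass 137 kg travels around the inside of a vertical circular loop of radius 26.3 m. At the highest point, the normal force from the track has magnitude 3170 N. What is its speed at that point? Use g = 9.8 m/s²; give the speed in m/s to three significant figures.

29.4 m/s

At the top, N + mg = mv²/r, so v = √(r(N/m + g)) = √(26.3 × (3170/137 + 9.8)) = √(26.3 × 32.94) = √866.3 = 29.43 m/s.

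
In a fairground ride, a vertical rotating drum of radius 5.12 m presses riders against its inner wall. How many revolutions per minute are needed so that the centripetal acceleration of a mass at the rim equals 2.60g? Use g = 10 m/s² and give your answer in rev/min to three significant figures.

21.5 rev/min

Require ω²r = 2.60g, so ω = √(2.60 × 10.0/5.12) = 2.253 rad/s.
In rev/min: ω × 60/(2π) = 2.253 × 60/(2π) = 21.52 rev/min.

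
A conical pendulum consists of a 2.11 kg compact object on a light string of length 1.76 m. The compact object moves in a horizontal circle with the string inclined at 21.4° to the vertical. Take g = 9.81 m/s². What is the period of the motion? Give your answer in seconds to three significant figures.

2.57 s

r = L sinθ = 0.6422 m. From T sinθ = mω²r and T cosθ = mg: tanθ = ω²r/g, so ω² = g tanθ / r = g/(L cosθ).
ω = √(g/(L cosθ)) = √(9.81/(1.76 × 0.9311)) = √5.987 = 2.447 rad/s.
Period = 2π/ω = 2.568 s.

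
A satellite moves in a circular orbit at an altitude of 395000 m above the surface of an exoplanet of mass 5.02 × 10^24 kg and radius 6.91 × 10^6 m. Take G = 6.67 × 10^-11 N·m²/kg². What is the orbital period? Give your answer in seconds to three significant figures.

r = R + h = 6.91 × 10^6 + 395000 = 7.305 × 10^6 m. Gravity provides the centripetal force: G M m / r² = m v² / r ⇒ v = √(GM/r) = 6770 m/s.
T = 2πr/v = 2π × 7.305 × 10^6 / 6770 = 6779 s.

6780 s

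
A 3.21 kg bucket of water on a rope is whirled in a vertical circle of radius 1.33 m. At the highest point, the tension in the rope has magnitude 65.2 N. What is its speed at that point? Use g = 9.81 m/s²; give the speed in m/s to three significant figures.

6.33 m/s

At the top, T + mg = mv²/r, so v = √(r(T/m + g)) = √(1.33 × (65.2/3.21 + 9.81)) = √(1.33 × 30.12) = √40.06 = 6.329 m/s.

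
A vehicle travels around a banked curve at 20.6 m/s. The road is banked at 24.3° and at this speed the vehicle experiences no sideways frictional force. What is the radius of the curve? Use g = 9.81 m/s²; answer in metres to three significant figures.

95.8 m

Frictionless banking: tanθ = v²/(rg), so r = v²/(g tanθ).
r = (20.6)²/(9.81 × tan 24.3°) = 424.4/(9.81 × 0.4515) = 424.4/4.429 = 95.81 m.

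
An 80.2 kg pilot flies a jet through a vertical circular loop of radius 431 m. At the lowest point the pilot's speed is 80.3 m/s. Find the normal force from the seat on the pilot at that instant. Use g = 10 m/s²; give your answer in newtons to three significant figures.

2000 N

At the lowest point, N points up (toward the centre) and the weight mg points down (away from the centre), so the net inward force is N − mg = mv²/r.
N = m(v²/r + g) = 80.2 × ((80.3)²/431 + 10.0) = 80.2 × (14.96 + 10.0) = 80.2 × 24.96 = 2002 N.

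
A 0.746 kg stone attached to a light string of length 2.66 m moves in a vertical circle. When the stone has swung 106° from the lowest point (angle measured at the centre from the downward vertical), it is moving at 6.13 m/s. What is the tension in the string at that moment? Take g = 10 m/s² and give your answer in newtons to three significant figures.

8.48 N

Take the radial direction toward the centre of the circle as positive. The component of the weight along the string toward the centre is −mg cos φ (φ measured from the bottom), so Newton's second law along the string gives T − mg cos φ = m v²/r.
cos 106° = -0.2756, so T = m(v²/r + g cos φ) = 0.746 × ((6.13)²/2.66 + 10.0 × -0.2756) = 0.746 × (14.13 + (-2.756)) = 0.746 × 11.37 = 8.482 N.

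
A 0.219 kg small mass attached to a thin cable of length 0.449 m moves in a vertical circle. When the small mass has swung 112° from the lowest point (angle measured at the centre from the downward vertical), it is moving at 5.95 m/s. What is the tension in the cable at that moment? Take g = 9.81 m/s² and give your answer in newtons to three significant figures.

16.5 N

Take the radial direction toward the centre of the circle as positive. The component of the weight along the string toward the centre is −mg cos φ (φ measured from the bottom), so Newton's second law along the string gives T − mg cos φ = m v²/r.
cos 112° = -0.3746, so T = m(v²/r + g cos φ) = 0.219 × ((5.95)²/0.449 + 9.81 × -0.3746) = 0.219 × (78.85 + (-3.675)) = 0.219 × 75.17 = 16.46 N.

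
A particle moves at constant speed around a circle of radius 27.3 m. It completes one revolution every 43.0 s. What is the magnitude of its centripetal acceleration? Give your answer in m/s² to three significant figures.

v = 2πr/T = 2π × 27.3/43.0 = 3.989 m/s.
a_c = v²/r = (3.989)²/27.3 = 15.91/27.3 = 0.5829 m/s².

0.583 m/s²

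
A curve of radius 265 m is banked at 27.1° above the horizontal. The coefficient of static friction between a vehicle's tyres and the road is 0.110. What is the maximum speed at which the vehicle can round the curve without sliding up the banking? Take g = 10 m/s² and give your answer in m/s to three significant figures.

41.8 m/s

At the maximum speed, friction acts down the slope at its limiting value f = μN. Radially (horizontal, toward centre): N sinθ + μN cosθ = mv²/r. Vertically: N cosθ − μN sinθ = mg.
Dividing: v² = r g (sinθ + μcosθ)/(cosθ − μsinθ).
sinθ + μcosθ = 0.4555 + 0.110×0.8902 = 0.5535; cosθ − μsinθ = 0.8902 − 0.110×0.4555 = 0.8401.
v² = 265 × 10.0 × 0.5535/0.8401 = 1746 m²/s², so v = 41.78 m/s.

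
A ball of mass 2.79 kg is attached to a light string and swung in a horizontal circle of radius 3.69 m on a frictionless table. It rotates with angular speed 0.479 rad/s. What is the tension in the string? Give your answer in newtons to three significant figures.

2.36 N

v = ωr = 0.479 × 3.69 = 1.768 m/s.
The tension is the only horizontal force, so it supplies the full centripetal force: T = m v²/r = 2.79 × (1.768)²/3.69 = 2.79 × 3.124/3.69 = 2.362 N.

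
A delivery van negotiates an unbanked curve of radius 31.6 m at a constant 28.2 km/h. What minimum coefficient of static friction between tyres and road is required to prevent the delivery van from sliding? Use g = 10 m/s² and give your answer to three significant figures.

0.194

v = 28.2/3.6 = 7.833 m/s.
Friction provides the centripetal force: μ_s m g = m v²/r, so μ_s = v²/(g r) = (7.833)²/(10.0 × 31.6) = 61.36/316.0 = 0.1942.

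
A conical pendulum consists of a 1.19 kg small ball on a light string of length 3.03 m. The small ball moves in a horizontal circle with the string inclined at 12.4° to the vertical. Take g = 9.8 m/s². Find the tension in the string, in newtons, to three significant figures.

11.9 N

Vertically the bob has no acceleration, so T cosθ = mg.
T = mg/cosθ = 1.19 × 9.8 / cos 12.4° = 11.66/0.9767 = 11.94 N.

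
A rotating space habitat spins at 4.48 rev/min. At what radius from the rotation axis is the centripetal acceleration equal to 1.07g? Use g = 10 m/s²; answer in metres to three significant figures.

48.6 m

ω = 4.48 rev/min × 2π/60 = 0.4691 rad/s.
a_c = ω²r = 1.07g ⇒ r = 1.07 × 10.0 / (0.4691)² = 10.70/0.2201 = 48.62 m.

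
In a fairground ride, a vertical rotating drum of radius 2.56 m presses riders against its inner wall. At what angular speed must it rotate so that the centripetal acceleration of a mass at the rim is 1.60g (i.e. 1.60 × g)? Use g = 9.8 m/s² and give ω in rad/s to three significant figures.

Centripetal acceleration a_c = ω²r. Setting ω²r = 1.60g:
ω = √(1.60g / r) = √(1.60 × 9.8 / 2.56) = √6.125 = 2.475 rad/s.

2.47 rad/s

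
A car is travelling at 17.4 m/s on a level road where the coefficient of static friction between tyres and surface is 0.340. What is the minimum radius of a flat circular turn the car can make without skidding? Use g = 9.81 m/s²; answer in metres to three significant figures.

At the limit, μ_s m g = m v²/r, so r_min = v²/(μ_s g) = (17.4)²/(0.340 × 9.81) = 302.8/3.335 = 90.77 m.

90.8 m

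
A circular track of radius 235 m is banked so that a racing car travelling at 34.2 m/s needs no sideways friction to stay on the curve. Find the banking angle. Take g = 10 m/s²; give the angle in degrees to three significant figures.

For a frictionless banked turn: horizontally N sinθ = mv²/r and vertically N cosθ = mg.
Dividing: tanθ = v²/(r g) = (34.2)²/(235 × 10.0) = 1170/2350 = 0.4977.
θ = arctan(0.4977) = 26.46°.

26.5°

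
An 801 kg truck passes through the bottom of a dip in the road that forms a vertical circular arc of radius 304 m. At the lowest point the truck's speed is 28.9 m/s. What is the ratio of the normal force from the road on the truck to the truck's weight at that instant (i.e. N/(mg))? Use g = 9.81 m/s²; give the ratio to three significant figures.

At the bottom, N − mg = mv²/r, so N = m(v²/r + g) and N/(mg) = v²/(rg) + 1 = (28.9)²/(304 × 9.81) + 1 = 0.2801 + 1 = 1.280.

1.28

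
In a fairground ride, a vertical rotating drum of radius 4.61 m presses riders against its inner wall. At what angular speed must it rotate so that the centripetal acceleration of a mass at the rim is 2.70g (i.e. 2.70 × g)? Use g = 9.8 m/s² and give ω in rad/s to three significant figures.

2.40 rad/s

Centripetal acceleration a_c = ω²r. Setting ω²r = 2.70g:
ω = √(2.70g / r) = √(2.70 × 9.8 / 4.61) = √5.740 = 2.396 rad/s.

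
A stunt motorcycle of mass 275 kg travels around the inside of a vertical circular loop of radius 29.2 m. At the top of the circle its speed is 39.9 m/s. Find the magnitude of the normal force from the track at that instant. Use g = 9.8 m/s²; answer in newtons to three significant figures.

12300 N

At the top, both N and the weight mg point inward (toward the centre), so N + mg = mv²/r.
N = m(v²/r − g) = 275 × ((39.9)²/29.2 − 9.8) = 275 × (54.52 − 9.8) = 275 × 44.72 = 12300 N.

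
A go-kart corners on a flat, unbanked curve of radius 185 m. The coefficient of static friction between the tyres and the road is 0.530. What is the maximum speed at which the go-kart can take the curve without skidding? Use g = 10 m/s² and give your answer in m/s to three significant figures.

31.3 m/s

On a flat curve, static friction is the only horizontal force, so it must supply the full centripetal force: μ_s m g = m v²/r.
Mass cancels: v_max = √(μ_s g r) = √(0.530 × 10.0 × 185) = √980.5 = 31.31 m/s.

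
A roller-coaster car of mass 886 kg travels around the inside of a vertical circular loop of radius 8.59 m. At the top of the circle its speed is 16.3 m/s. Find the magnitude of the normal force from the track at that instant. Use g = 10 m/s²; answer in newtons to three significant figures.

At the top, both N and the weight mg point inward (toward the centre), so N + mg = mv²/r.
N = m(v²/r − g) = 886 × ((16.3)²/8.59 − 10.0) = 886 × (30.93 − 10.0) = 886 × 20.93 = 18540 N.

18500 N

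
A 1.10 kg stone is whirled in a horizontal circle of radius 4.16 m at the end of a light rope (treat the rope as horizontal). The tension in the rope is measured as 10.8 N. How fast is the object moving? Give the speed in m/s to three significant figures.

6.39 m/s

T = m v²/r ⇒ v = √(T r / m) = √(10.8 × 4.16 / 1.10) = √40.84 = 6.391 m/s.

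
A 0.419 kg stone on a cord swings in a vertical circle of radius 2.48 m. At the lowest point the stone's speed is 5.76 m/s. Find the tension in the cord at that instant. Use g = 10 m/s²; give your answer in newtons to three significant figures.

At the lowest point, T points up (toward the centre) and the weight mg points down (away from the centre), so the net inward force is T − mg = mv²/r.
T = m(v²/r + g) = 0.419 × ((5.76)²/2.48 + 10.0) = 0.419 × (13.38 + 10.0) = 0.419 × 23.38 = 9.795 N.

9.80 N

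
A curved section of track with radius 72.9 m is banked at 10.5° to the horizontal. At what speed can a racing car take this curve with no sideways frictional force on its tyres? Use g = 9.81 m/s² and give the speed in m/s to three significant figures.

11.5 m/s

On a frictionless banked curve, N sinθ = mv²/r and N cosθ = mg, so tanθ = v²/(rg).
v = √(r g tanθ) = √(72.9 × 9.81 × tan 10.5°) = √(72.9 × 9.81 × 0.1853) = √132.5 = 11.51 m/s.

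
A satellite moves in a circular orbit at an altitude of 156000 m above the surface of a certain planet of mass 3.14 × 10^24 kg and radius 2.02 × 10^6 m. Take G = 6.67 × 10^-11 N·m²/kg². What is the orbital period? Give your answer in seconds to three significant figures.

r = R + h = 2.02 × 10^6 + 156000 = 2.176 × 10^6 m. Gravity provides the centripetal force: G M m / r² = m v² / r ⇒ v = √(GM/r) = 9811 m/s.
T = 2πr/v = 2π × 2.176 × 10^6 / 9811 = 1394 s.

1390 s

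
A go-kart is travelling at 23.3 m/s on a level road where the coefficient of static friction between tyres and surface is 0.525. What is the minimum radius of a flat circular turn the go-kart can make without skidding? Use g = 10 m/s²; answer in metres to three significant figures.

At the limit, μ_s m g = m v²/r, so r_min = v²/(μ_s g) = (23.3)²/(0.525 × 10.0) = 542.9/5.250 = 103.4 m.

103 m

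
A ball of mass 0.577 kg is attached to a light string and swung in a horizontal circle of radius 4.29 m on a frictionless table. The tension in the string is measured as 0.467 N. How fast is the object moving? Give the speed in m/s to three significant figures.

1.86 m/s

T = m v²/r ⇒ v = √(T r / m) = √(0.467 × 4.29 / 0.577) = √3.472 = 1.863 m/s.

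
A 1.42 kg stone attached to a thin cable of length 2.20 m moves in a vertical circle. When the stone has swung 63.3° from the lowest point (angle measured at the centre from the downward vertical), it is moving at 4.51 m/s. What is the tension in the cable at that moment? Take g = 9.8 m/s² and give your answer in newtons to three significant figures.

19.4 N

Take the radial direction toward the centre of the circle as positive. The component of the weight along the string toward the centre is −mg cos φ (φ measured from the bottom), so Newton's second law along the string gives T − mg cos φ = m v²/r.
cos 63.3° = 0.4493, so T = m(v²/r + g cos φ) = 1.42 × ((4.51)²/2.20 + 9.8 × 0.4493) = 1.42 × (9.246 + (4.403)) = 1.42 × 13.65 = 19.38 N.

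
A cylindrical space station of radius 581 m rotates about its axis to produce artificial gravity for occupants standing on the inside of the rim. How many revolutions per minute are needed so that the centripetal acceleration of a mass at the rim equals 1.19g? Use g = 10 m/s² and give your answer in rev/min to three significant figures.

1.37 rev/min

Require ω²r = 1.19g, so ω = √(1.19 × 10.0/581) = 0.1431 rad/s.
In rev/min: ω × 60/(2π) = 0.1431 × 60/(2π) = 1.367 rev/min.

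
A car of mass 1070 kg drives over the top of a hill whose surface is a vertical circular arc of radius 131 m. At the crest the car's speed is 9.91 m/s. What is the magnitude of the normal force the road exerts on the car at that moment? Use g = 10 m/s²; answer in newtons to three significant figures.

9900 N

At the crest the centripetal acceleration points downward (toward the centre of the arc), so mg − N = mv²/r.
N = m(g − v²/r) = 1070 × (10.0 − (9.91)²/131) = 1070 × (10.0 − 0.7497) = 1070 × 9.250 = 9898 N.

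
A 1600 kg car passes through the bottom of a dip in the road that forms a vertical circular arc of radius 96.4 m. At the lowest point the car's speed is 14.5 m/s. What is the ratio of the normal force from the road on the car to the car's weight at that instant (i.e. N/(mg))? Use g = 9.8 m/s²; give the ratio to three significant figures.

1.22

At the bottom, N − mg = mv²/r, so N = m(v²/r + g) and N/(mg) = v²/(rg) + 1 = (14.5)²/(96.4 × 9.8) + 1 = 0.2226 + 1 = 1.223.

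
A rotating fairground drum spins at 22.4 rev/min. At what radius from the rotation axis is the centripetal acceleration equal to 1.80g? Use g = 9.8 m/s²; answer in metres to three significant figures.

ω = 22.4 rev/min × 2π/60 = 2.346 rad/s.
a_c = ω²r = 1.80g ⇒ r = 1.80 × 9.8 / (2.346)² = 17.64/5.502 = 3.206 m.

3.21 m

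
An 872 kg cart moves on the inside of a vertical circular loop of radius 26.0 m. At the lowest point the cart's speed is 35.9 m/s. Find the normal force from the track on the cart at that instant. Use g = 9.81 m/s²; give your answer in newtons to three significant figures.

At the lowest point, N points up (toward the centre) and the weight mg points down (away from the centre), so the net inward force is N − mg = mv²/r.
N = m(v²/r + g) = 872 × ((35.9)²/26.0 + 9.81) = 872 × (49.57 + 9.81) = 872 × 59.38 = 51780 N.

51800 N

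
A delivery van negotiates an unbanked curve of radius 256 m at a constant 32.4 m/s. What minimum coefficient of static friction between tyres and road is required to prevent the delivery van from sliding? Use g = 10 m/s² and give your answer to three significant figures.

0.410

Friction provides the centripetal force: μ_s m g = m v²/r, so μ_s = v²/(g r) = (32.40)²/(10.0 × 256) = 1050/2560 = 0.4101.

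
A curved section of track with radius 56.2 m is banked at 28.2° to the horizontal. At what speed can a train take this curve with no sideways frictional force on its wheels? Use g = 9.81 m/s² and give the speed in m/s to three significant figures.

On a frictionless banked curve, N sinθ = mv²/r and N cosθ = mg, so tanθ = v²/(rg).
v = √(r g tanθ) = √(56.2 × 9.81 × tan 28.2°) = √(56.2 × 9.81 × 0.5362) = √295.6 = 17.19 m/s.

17.2 m/s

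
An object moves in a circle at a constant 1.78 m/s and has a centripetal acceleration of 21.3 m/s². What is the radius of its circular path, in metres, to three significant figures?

0.149 m

a_c = v²/r ⇒ r = v²/a_c = (1.78)²/21.3 = 3.168/21.3 = 0.1488 m.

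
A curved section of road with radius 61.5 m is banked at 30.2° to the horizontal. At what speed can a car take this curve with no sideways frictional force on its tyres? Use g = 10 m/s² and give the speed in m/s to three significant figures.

On a frictionless banked curve, N sinθ = mv²/r and N cosθ = mg, so tanθ = v²/(rg).
v = √(r g tanθ) = √(61.5 × 10.0 × tan 30.2°) = √(61.5 × 10.0 × 0.5820) = √357.9 = 18.92 m/s.

18.9 m/s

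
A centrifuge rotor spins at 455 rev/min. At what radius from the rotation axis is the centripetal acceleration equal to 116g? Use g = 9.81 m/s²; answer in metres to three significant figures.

ω = 455 rev/min × 2π/60 = 47.65 rad/s.
a_c = ω²r = 116g ⇒ r = 116 × 9.81 / (47.65)² = 1138/2270 = 0.5012 m.

0.501 m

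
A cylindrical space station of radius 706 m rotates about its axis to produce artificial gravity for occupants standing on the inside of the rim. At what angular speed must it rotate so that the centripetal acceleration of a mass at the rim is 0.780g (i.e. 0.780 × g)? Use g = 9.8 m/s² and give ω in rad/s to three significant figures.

0.104 rad/s

Centripetal acceleration a_c = ω²r. Setting ω²r = 0.780g:
ω = √(0.780g / r) = √(0.780 × 9.8 / 706) = √0.01083 = 0.1041 rad/s.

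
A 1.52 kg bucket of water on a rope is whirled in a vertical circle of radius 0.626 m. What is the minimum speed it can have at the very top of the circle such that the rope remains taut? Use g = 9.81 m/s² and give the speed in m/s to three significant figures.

2.48 m/s

At the highest point the centre is directly below, so both the weight and T act inward: T + mg = mv²/r.
At minimum speed T → 0, so mg = mv_min²/r ⇒ v_min = √(g r) = √(9.81 × 0.626) = 2.478 m/s.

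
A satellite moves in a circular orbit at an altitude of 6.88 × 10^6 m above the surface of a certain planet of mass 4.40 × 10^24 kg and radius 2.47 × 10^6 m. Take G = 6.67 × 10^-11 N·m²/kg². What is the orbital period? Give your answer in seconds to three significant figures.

r = R + h = 2.47 × 10^6 + 6.88 × 10^6 = 9.350 × 10^6 m. Gravity provides the centripetal force: G M m / r² = m v² / r ⇒ v = √(GM/r) = 5603 m/s.
T = 2πr/v = 2π × 9.350 × 10^6 / 5603 = 10490 s.

10500 s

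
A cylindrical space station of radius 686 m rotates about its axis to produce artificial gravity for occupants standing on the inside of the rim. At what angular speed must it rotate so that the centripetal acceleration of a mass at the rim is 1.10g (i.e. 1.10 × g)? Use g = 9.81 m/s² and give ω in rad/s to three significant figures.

Centripetal acceleration a_c = ω²r. Setting ω²r = 1.10g:
ω = √(1.10g / r) = √(1.10 × 9.81 / 686) = √0.01573 = 0.1254 rad/s.

0.125 rad/s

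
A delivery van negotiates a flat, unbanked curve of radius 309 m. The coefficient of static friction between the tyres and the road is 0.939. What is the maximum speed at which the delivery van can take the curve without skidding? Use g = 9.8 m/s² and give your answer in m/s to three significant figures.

Friction provides the centripetal force on a flat curve. At maximum speed it is at its limiting value: μ_s m g = m v²/r.
Mass cancels: v_max = √(μ_s g r) = √(0.939 × 9.8 × 309) = √2843 = 53.32 m/s.

53.3 m/s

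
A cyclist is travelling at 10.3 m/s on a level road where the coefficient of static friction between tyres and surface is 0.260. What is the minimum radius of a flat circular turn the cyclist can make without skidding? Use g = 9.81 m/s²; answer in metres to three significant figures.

41.6 m

At the limit, μ_s m g = m v²/r, so r_min = v²/(μ_s g) = (10.3)²/(0.260 × 9.81) = 106.1/2.551 = 41.59 m.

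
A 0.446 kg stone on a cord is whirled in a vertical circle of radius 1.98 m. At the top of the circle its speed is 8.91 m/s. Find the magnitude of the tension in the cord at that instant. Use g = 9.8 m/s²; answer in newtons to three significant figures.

At the top, both T and the weight mg point inward (toward the centre), so T + mg = mv²/r.
T = m(v²/r − g) = 0.446 × ((8.91)²/1.98 − 9.8) = 0.446 × (40.10 − 9.8) = 0.446 × 30.30 = 13.51 N.

13.5 N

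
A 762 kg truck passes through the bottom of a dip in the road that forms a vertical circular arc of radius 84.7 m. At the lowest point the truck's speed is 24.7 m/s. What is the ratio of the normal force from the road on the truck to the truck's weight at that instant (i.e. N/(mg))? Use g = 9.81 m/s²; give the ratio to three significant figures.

At the bottom, N − mg = mv²/r, so N = m(v²/r + g) and N/(mg) = v²/(rg) + 1 = (24.7)²/(84.7 × 9.81) + 1 = 0.7342 + 1 = 1.734.

1.73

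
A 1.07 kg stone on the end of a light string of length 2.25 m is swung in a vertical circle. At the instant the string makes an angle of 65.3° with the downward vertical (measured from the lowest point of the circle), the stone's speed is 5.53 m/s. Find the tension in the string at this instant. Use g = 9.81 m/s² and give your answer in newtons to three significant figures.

18.9 N

Take the radial direction toward the centre of the circle as positive. The component of the weight along the string toward the centre is −mg cos φ (φ measured from the bottom), so Newton's second law along the string gives T − mg cos φ = m v²/r.
cos 65.3° = 0.4179, so T = m(v²/r + g cos φ) = 1.07 × ((5.53)²/2.25 + 9.81 × 0.4179) = 1.07 × (13.59 + (4.099)) = 1.07 × 17.69 = 18.93 N.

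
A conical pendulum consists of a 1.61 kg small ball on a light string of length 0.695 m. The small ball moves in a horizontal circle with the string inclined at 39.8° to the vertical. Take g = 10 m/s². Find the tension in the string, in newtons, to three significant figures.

Vertically the bob has no acceleration, so T cosθ = mg.
T = mg/cosθ = 1.61 × 10.0 / cos 39.8° = 16.10/0.7683 = 20.96 N.

21.0 N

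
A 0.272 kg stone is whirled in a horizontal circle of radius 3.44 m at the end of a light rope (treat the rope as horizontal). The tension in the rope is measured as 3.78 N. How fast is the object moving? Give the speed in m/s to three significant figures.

T = m v²/r ⇒ v = √(T r / m) = √(3.78 × 3.44 / 0.272) = √47.81 = 6.914 m/s.

6.91 m/s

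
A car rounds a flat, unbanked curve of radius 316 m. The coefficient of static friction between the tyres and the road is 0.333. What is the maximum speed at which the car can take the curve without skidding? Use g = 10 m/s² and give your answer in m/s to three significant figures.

32.4 m/s

On a flat curve, static friction is the only horizontal force, so it must supply the full centripetal force: μ_s m g = m v²/r.
Mass cancels: v_max = √(μ_s g r) = √(0.333 × 10.0 × 316) = √1052 = 32.44 m/s.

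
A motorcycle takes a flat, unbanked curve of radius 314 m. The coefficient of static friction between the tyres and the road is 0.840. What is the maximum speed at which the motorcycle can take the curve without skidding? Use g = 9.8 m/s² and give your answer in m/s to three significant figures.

Friction provides the centripetal force on a flat curve. At maximum speed it is at its limiting value: μ_s m g = m v²/r.
Mass cancels: v_max = √(μ_s g r) = √(0.840 × 9.8 × 314) = √2585 = 50.84 m/s.

50.8 m/s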